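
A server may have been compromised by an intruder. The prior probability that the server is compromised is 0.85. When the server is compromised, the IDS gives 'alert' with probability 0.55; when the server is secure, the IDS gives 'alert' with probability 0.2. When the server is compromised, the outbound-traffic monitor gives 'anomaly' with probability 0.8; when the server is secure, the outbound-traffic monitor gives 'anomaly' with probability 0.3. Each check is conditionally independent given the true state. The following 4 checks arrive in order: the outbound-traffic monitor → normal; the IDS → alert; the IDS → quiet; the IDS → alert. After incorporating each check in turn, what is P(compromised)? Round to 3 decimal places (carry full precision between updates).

Apply Bayes' rule sequentially, carrying P(compromised) forward.
After the outbound-traffic monitor='normal': P(compromised) = 0.2·0.8500 / (0.2·0.8500 + 0.7·0.1500) ≈ 0.6182
After the IDS='alert': P(compromised) = 0.55·0.6182 / (0.55·0.6182 + 0.2·0.3818) ≈ 0.8166
After the IDS='quiet': P(compromised) = 0.45·0.8166 / (0.45·0.8166 + 0.8·0.1834) ≈ 0.7146
After the IDS='alert': P(compromised) = 0.55·0.7146 / (0.55·0.7146 + 0.2·0.2854) ≈ 0.8732

0.873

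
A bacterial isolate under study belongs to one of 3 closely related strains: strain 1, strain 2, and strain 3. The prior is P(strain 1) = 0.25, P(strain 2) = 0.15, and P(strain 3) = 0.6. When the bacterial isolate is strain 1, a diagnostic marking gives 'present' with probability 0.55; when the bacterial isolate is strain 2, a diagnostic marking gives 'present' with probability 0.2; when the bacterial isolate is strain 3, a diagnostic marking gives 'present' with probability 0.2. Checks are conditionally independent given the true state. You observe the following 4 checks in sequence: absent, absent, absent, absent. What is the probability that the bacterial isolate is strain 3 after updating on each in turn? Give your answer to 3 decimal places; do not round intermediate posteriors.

0.774

After 'absent': normaliser = 0.45·0.2500 + 0.8·0.1500 + 0.8·0.6000; P(strain 1) ≈ 0.1579, P(strain 2) ≈ 0.1684, P(strain 3) ≈ 0.6737
After 'absent': normaliser = 0.45·0.1579 + 0.8·0.1684 + 0.8·0.6737; P(strain 1) ≈ 0.0954, P(strain 2) ≈ 0.1809, P(strain 3) ≈ 0.7237
After 'absent': normaliser = 0.45·0.0954 + 0.8·0.1809 + 0.8·0.7237; P(strain 1) ≈ 0.0560, P(strain 2) ≈ 0.1888, P(strain 3) ≈ 0.7552
After 'absent': normaliser = 0.45·0.0560 + 0.8·0.1888 + 0.8·0.7552; P(strain 1) ≈ 0.0323, P(strain 2) ≈ 0.1935, P(strain 3) ≈ 0.7742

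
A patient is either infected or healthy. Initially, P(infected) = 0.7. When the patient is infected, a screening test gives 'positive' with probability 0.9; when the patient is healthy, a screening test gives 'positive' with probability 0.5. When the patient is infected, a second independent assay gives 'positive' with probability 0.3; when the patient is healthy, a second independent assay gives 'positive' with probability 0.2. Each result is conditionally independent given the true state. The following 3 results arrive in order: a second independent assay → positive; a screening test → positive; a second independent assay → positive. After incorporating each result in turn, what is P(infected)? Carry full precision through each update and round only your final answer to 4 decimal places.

0.9043

After a second independent assay='positive': P(infected) = 0.3·0.7000 / (0.3·0.7000 + 0.2·0.3000) ≈ 0.7778
After a screening test='positive': P(infected) = 0.9·0.7778 / (0.9·0.7778 + 0.5·0.2222) ≈ 0.8630
After a second independent assay='positive': P(infected) = 0.3·0.8630 / (0.3·0.8630 + 0.2·0.1370) ≈ 0.9043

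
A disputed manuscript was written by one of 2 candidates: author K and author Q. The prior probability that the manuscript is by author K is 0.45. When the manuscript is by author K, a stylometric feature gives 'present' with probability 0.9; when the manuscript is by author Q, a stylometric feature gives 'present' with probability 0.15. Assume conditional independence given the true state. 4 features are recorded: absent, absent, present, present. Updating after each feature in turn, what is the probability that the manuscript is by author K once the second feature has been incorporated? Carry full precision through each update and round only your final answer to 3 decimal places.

After 'absent': P(author K) = 0.1·0.4500 / (0.1·0.4500 + 0.85·0.5500) ≈ 0.0878
After 'absent': P(author K) = 0.1·0.0878 / (0.1·0.0878 + 0.85·0.9122) ≈ 0.0112

0.011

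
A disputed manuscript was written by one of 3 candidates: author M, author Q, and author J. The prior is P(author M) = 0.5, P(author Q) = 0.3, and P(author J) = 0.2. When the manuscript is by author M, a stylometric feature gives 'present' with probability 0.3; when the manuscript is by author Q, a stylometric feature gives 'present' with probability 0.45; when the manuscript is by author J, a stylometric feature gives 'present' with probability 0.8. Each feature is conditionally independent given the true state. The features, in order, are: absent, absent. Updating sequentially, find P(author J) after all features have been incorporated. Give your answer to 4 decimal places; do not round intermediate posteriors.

0.0233

Apply Bayes' rule sequentially, carrying P(author J) forward.
After 'absent': normaliser = 0.7·0.5000 + 0.55·0.3000 + 0.2·0.2000; P(author M) ≈ 0.6306, P(author Q) ≈ 0.2973, P(author J) ≈ 0.0721
After 'absent': normaliser = 0.7·0.6306 + 0.55·0.2973 + 0.2·0.0721; P(author M) ≈ 0.7127, P(author Q) ≈ 0.2640, P(author J) ≈ 0.0233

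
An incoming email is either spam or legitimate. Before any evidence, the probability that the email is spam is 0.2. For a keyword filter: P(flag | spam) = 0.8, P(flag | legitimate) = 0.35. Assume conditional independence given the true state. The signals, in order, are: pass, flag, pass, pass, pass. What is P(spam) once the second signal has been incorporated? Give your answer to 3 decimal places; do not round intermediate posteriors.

Apply Bayes' rule sequentially, carrying P(spam) forward.
After 'pass': P(spam) = 0.2·0.2000 / (0.2·0.2000 + 0.65·0.8000) ≈ 0.0714
After 'flag': P(spam) = 0.8·0.0714 / (0.8·0.0714 + 0.35·0.9286) ≈ 0.1495

0.150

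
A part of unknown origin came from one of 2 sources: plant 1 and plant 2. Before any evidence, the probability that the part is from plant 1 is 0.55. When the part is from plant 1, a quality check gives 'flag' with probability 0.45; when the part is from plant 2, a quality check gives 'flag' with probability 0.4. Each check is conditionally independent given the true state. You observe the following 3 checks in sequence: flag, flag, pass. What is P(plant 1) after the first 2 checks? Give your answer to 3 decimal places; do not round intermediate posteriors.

0.607

After 'flag': P(plant 1) = 0.45·0.5500 / (0.45·0.5500 + 0.4·0.4500) ≈ 0.5789
After 'flag': P(plant 1) = 0.45·0.5789 / (0.45·0.5789 + 0.4·0.4211) ≈ 0.6074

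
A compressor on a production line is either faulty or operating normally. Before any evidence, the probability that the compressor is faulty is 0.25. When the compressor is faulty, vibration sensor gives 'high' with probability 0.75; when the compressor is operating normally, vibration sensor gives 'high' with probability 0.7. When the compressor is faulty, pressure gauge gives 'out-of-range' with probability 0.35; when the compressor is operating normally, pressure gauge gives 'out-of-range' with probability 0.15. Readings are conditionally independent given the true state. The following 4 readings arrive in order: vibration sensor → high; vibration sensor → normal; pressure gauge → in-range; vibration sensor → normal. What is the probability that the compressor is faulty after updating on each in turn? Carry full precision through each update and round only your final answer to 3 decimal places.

After vibration sensor='high': P(faulty) = 0.75·0.2500 / (0.75·0.2500 + 0.7·0.7500) ≈ 0.2632
After vibration sensor='normal': P(faulty) = 0.25·0.2632 / (0.25·0.2632 + 0.3·0.7368) ≈ 0.2294
After pressure gauge='in-range': P(faulty) = 0.65·0.2294 / (0.65·0.2294 + 0.85·0.7706) ≈ 0.1854
After vibration sensor='normal': P(faulty) = 0.25·0.1854 / (0.25·0.1854 + 0.3·0.8146) ≈ 0.1594

0.159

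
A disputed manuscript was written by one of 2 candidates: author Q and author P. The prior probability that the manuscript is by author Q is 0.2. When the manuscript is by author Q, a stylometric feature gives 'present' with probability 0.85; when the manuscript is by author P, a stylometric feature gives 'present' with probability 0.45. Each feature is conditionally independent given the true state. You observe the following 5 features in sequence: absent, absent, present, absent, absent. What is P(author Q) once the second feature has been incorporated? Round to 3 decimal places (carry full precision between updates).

After 'absent': P(author Q) = 0.15·0.2000 / (0.15·0.2000 + 0.55·0.8000) ≈ 0.0638
After 'absent': P(author Q) = 0.15·0.0638 / (0.15·0.0638 + 0.55·0.9362) ≈ 0.0183

0.018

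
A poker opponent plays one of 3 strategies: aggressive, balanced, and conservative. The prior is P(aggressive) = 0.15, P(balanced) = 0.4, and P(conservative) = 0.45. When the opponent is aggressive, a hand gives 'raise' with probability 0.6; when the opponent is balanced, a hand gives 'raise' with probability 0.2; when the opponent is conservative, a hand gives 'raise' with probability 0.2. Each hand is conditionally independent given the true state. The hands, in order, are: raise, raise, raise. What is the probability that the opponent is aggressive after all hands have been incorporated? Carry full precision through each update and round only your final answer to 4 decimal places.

0.8265

After 'raise': normaliser = 0.6·0.1500 + 0.2·0.4000 + 0.2·0.4500; P(aggressive) ≈ 0.3462, P(balanced) ≈ 0.3077, P(conservative) ≈ 0.3462
After 'raise': normaliser = 0.6·0.3462 + 0.2·0.3077 + 0.2·0.3462; P(aggressive) ≈ 0.6136, P(balanced) ≈ 0.1818, P(conservative) ≈ 0.2045
After 'raise': normaliser = 0.6·0.6136 + 0.2·0.1818 + 0.2·0.2045; P(aggressive) ≈ 0.8265, P(balanced) ≈ 0.0816, P(conservative) ≈ 0.0918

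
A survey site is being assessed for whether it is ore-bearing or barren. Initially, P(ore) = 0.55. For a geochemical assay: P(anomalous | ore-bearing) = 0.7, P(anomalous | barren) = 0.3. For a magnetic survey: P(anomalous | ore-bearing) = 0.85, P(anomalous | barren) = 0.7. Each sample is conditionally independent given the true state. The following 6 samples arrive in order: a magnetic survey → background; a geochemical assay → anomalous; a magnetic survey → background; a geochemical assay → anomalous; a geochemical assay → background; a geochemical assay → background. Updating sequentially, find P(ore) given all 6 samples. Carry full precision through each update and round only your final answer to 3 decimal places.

0.234

After a magnetic survey='background': P(ore) = 0.15·0.5500 / (0.15·0.5500 + 0.3·0.4500) ≈ 0.3793
After a geochemical assay='anomalous': P(ore) = 0.7·0.3793 / (0.7·0.3793 + 0.3·0.6207) ≈ 0.5878
After a magnetic survey='background': P(ore) = 0.15·0.5878 / (0.15·0.5878 + 0.3·0.4122) ≈ 0.4162
After a geochemical assay='anomalous': P(ore) = 0.7·0.4162 / (0.7·0.4162 + 0.3·0.5838) ≈ 0.6246
After a geochemical assay='background': P(ore) = 0.3·0.6246 / (0.3·0.6246 + 0.7·0.3754) ≈ 0.4162
After a geochemical assay='background': P(ore) = 0.3·0.4162 / (0.3·0.4162 + 0.7·0.5838) ≈ 0.2340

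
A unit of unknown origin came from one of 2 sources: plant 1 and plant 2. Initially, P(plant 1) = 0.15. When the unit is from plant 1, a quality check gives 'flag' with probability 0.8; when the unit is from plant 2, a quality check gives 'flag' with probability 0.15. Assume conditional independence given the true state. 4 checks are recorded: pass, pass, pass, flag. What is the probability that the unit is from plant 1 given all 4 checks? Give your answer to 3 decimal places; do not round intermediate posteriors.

0.012

After 'pass': P(plant 1) = 0.2·0.1500 / (0.2·0.1500 + 0.85·0.8500) ≈ 0.0399
After 'pass': P(plant 1) = 0.2·0.0399 / (0.2·0.0399 + 0.85·0.9601) ≈ 0.0097
After 'pass': P(plant 1) = 0.2·0.0097 / (0.2·0.0097 + 0.85·0.9903) ≈ 0.0023
After 'flag': P(plant 1) = 0.8·0.0023 / (0.8·0.0023 + 0.15·0.9977) ≈ 0.0121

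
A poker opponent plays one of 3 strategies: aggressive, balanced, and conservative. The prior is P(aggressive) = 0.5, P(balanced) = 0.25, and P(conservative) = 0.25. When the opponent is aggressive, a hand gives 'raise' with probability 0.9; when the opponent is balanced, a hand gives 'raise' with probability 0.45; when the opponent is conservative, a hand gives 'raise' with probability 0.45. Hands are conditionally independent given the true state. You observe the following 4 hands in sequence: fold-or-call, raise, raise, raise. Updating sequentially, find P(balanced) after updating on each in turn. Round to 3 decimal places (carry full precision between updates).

Apply Bayes' rule sequentially, carrying P(balanced) forward.
After 'fold-or-call': normaliser = 0.1·0.5000 + 0.55·0.2500 + 0.55·0.2500; P(aggressive) ≈ 0.1538, P(balanced) ≈ 0.4231, P(conservative) ≈ 0.4231
After 'raise': normaliser = 0.9·0.1538 + 0.45·0.4231 + 0.45·0.4231; P(aggressive) ≈ 0.2667, P(balanced) ≈ 0.3667, P(conservative) ≈ 0.3667
After 'raise': normaliser = 0.9·0.2667 + 0.45·0.3667 + 0.45·0.3667; P(aggressive) ≈ 0.4211, P(balanced) ≈ 0.2895, P(conservative) ≈ 0.2895
After 'raise': normaliser = 0.9·0.4211 + 0.45·0.2895 + 0.45·0.2895; P(aggressive) ≈ 0.5926, P(balanced) ≈ 0.2037, P(conservative) ≈ 0.2037

0.204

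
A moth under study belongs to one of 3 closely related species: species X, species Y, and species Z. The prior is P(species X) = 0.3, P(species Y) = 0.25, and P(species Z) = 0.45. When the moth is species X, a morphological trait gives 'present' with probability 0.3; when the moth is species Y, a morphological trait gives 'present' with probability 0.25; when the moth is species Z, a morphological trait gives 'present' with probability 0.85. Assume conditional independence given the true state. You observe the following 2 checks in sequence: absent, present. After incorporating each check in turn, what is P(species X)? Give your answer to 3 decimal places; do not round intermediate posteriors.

0.377

After 'absent': normaliser = 0.7·0.3000 + 0.75·0.2500 + 0.15·0.4500; P(species X) ≈ 0.4516, P(species Y) ≈ 0.4032, P(species Z) ≈ 0.1452
After 'present': normaliser = 0.3·0.4516 + 0.25·0.4032 + 0.85·0.1452; P(species X) ≈ 0.3767, P(species Y) ≈ 0.2803, P(species Z) ≈ 0.3430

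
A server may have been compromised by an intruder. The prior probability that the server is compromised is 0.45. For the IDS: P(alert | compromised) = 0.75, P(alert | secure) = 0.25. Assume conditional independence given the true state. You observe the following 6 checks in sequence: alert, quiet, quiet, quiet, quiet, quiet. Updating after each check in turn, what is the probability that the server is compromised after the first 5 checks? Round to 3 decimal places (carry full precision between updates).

0.029

Apply Bayes' rule sequentially, carrying P(compromised) forward.
After 'alert': P(compromised) = 0.75·0.4500 / (0.75·0.4500 + 0.25·0.5500) ≈ 0.7105
After 'quiet': P(compromised) = 0.25·0.7105 / (0.25·0.7105 + 0.75·0.2895) ≈ 0.4500
After 'quiet': P(compromised) = 0.25·0.4500 / (0.25·0.4500 + 0.75·0.5500) ≈ 0.2143
After 'quiet': P(compromised) = 0.25·0.2143 / (0.25·0.2143 + 0.75·0.7857) ≈ 0.0833
After 'quiet': P(compromised) = 0.25·0.0833 / (0.25·0.0833 + 0.75·0.9167) ≈ 0.0294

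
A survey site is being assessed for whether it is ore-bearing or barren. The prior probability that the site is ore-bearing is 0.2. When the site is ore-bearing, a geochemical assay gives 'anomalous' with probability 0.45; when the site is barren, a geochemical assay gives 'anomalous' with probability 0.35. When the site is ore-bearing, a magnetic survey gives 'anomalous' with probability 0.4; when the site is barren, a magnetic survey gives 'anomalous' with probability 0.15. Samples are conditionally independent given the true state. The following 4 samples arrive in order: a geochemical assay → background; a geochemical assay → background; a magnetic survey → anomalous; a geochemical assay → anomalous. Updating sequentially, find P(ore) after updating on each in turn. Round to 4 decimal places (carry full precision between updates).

After a geochemical assay='background': P(ore) = 0.55·0.2000 / (0.55·0.2000 + 0.65·0.8000) ≈ 0.1746
After a geochemical assay='background': P(ore) = 0.55·0.1746 / (0.55·0.1746 + 0.65·0.8254) ≈ 0.1518
After a magnetic survey='anomalous': P(ore) = 0.4·0.1518 / (0.4·0.1518 + 0.15·0.8482) ≈ 0.3231
After a geochemical assay='anomalous': P(ore) = 0.45·0.3231 / (0.45·0.3231 + 0.35·0.6769) ≈ 0.3803

0.3803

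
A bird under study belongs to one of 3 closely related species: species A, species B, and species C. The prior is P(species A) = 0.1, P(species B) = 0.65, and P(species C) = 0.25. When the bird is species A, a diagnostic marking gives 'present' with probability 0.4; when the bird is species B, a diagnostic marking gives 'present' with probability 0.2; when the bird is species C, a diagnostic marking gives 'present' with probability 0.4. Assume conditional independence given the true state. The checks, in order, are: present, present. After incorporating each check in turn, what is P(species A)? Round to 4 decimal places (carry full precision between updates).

After 'present': normaliser = 0.4·0.1000 + 0.2·0.6500 + 0.4·0.2500; P(species A) ≈ 0.1481, P(species B) ≈ 0.4815, P(species C) ≈ 0.3704
After 'present': normaliser = 0.4·0.1481 + 0.2·0.4815 + 0.4·0.3704; P(species A) ≈ 0.1951, P(species B) ≈ 0.3171, P(species C) ≈ 0.4878

0.1951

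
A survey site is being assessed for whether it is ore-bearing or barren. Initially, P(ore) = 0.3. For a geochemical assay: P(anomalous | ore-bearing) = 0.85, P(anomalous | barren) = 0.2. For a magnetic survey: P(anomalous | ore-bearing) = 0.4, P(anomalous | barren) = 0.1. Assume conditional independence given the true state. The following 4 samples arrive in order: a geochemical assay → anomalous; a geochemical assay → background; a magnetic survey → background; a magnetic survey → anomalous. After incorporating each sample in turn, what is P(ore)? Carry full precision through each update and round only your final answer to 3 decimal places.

0.477

After a geochemical assay='anomalous': P(ore) = 0.85·0.3000 / (0.85·0.3000 + 0.2·0.7000) ≈ 0.6456
After a geochemical assay='background': P(ore) = 0.15·0.6456 / (0.15·0.6456 + 0.8·0.3544) ≈ 0.2546
After a magnetic survey='background': P(ore) = 0.6·0.2546 / (0.6·0.2546 + 0.9·0.7454) ≈ 0.1855
After a magnetic survey='anomalous': P(ore) = 0.4·0.1855 / (0.4·0.1855 + 0.1·0.8145) ≈ 0.4766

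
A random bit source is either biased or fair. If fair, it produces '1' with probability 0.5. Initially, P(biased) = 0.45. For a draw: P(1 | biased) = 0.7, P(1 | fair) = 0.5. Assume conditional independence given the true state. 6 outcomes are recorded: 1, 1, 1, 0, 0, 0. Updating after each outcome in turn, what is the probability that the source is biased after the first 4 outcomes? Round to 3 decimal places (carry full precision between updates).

0.574

After '1': P(biased) = 0.7·0.4500 / (0.7·0.4500 + 0.5·0.5500) ≈ 0.5339
After '1': P(biased) = 0.7·0.5339 / (0.7·0.5339 + 0.5·0.4661) ≈ 0.6159
After '1': P(biased) = 0.7·0.6159 / (0.7·0.6159 + 0.5·0.3841) ≈ 0.6918
After '0': P(biased) = 0.3·0.6918 / (0.3·0.6918 + 0.5·0.3082) ≈ 0.5739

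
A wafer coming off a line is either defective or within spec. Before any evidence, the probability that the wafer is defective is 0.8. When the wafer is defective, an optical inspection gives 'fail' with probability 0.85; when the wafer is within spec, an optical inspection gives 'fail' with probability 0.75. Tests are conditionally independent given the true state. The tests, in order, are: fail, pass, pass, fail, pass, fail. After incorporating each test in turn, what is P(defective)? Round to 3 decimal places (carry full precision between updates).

Apply Bayes' rule sequentially, carrying P(defective) forward.
After 'fail': P(defective) = 0.85·0.8000 / (0.85·0.8000 + 0.75·0.2000) ≈ 0.8193
After 'pass': P(defective) = 0.15·0.8193 / (0.15·0.8193 + 0.25·0.1807) ≈ 0.7312
After 'pass': P(defective) = 0.15·0.7312 / (0.15·0.7312 + 0.25·0.2688) ≈ 0.6201
After 'fail': P(defective) = 0.85·0.6201 / (0.85·0.6201 + 0.75·0.3799) ≈ 0.6491
After 'pass': P(defective) = 0.15·0.6491 / (0.15·0.6491 + 0.25·0.3509) ≈ 0.5260
After 'fail': P(defective) = 0.85·0.5260 / (0.85·0.5260 + 0.75·0.4740) ≈ 0.5571

0.557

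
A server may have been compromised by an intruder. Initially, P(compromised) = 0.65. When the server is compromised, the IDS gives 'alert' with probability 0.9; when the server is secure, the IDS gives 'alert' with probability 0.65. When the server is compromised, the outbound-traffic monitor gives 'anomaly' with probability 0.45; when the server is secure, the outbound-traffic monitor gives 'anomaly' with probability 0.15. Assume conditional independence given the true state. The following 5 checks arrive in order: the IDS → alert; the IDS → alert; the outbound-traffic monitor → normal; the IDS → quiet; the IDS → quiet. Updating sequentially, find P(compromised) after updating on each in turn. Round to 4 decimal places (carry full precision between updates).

0.1583

After the IDS='alert': P(compromised) = 0.9·0.6500 / (0.9·0.6500 + 0.65·0.3500) ≈ 0.7200
After the IDS='alert': P(compromised) = 0.9·0.7200 / (0.9·0.7200 + 0.65·0.2800) ≈ 0.7807
After the outbound-traffic monitor='normal': P(compromised) = 0.55·0.7807 / (0.55·0.7807 + 0.85·0.2193) ≈ 0.6973
After the IDS='quiet': P(compromised) = 0.1·0.6973 / (0.1·0.6973 + 0.35·0.3027) ≈ 0.3969
After the IDS='quiet': P(compromised) = 0.1·0.3969 / (0.1·0.3969 + 0.35·0.6031) ≈ 0.1583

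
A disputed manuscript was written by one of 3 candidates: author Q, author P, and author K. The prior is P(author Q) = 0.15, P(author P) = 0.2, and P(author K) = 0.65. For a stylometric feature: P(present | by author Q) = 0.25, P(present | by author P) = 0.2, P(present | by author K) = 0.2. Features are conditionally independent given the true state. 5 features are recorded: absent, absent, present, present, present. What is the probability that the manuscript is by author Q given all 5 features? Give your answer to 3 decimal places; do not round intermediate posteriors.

0.233

After 'absent': normaliser = 0.75·0.1500 + 0.8·0.2000 + 0.8·0.6500; P(author Q) ≈ 0.1420, P(author P) ≈ 0.2019, P(author K) ≈ 0.6562
After 'absent': normaliser = 0.75·0.1420 + 0.8·0.2019 + 0.8·0.6562; P(author Q) ≈ 0.1343, P(author P) ≈ 0.2037, P(author K) ≈ 0.6620
After 'present': normaliser = 0.25·0.1343 + 0.2·0.2037 + 0.2·0.6620; P(author Q) ≈ 0.1624, P(author P) ≈ 0.1971, P(author K) ≈ 0.6405
After 'present': normaliser = 0.25·0.1624 + 0.2·0.1971 + 0.2·0.6405; P(author Q) ≈ 0.1951, P(author P) ≈ 0.1894, P(author K) ≈ 0.6155
After 'present': normaliser = 0.25·0.1951 + 0.2·0.1894 + 0.2·0.6155; P(author Q) ≈ 0.2325, P(author P) ≈ 0.1806, P(author K) ≈ 0.5869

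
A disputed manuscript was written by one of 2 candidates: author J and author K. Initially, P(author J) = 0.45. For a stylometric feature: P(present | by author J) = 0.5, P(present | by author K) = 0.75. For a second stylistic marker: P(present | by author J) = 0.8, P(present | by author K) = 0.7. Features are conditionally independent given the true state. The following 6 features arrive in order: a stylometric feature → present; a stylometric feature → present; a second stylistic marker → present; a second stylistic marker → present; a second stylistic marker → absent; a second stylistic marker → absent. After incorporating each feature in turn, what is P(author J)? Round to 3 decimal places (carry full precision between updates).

0.174

Each posterior becomes the prior for the next update.
After a stylometric feature='present': P(author J) = 0.5·0.4500 / (0.5·0.4500 + 0.75·0.5500) ≈ 0.3529
After a stylometric feature='present': P(author J) = 0.5·0.3529 / (0.5·0.3529 + 0.75·0.6471) ≈ 0.2667
After a second stylistic marker='present': P(author J) = 0.8·0.2667 / (0.8·0.2667 + 0.7·0.7333) ≈ 0.2936
After a second stylistic marker='present': P(author J) = 0.8·0.2936 / (0.8·0.2936 + 0.7·0.7064) ≈ 0.3220
After a second stylistic marker='absent': P(author J) = 0.2·0.3220 / (0.2·0.3220 + 0.3·0.6780) ≈ 0.2405
After a second stylistic marker='absent': P(author J) = 0.2·0.2405 / (0.2·0.2405 + 0.3·0.7595) ≈ 0.1743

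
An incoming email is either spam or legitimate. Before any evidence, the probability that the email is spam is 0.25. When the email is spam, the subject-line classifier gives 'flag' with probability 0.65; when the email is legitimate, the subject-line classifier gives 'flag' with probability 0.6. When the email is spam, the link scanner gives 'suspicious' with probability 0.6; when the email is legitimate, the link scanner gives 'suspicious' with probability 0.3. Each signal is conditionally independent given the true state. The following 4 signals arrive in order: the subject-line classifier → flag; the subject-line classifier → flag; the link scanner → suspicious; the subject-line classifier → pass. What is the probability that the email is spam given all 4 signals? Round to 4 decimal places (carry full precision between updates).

0.4064

After the subject-line classifier='flag': P(spam) = 0.65·0.2500 / (0.65·0.2500 + 0.6·0.7500) ≈ 0.2653
After the subject-line classifier='flag': P(spam) = 0.65·0.2653 / (0.65·0.2653 + 0.6·0.7347) ≈ 0.2812
After the link scanner='suspicious': P(spam) = 0.6·0.2812 / (0.6·0.2812 + 0.3·0.7188) ≈ 0.4390
After the subject-line classifier='pass': P(spam) = 0.35·0.4390 / (0.35·0.4390 + 0.4·0.5610) ≈ 0.4064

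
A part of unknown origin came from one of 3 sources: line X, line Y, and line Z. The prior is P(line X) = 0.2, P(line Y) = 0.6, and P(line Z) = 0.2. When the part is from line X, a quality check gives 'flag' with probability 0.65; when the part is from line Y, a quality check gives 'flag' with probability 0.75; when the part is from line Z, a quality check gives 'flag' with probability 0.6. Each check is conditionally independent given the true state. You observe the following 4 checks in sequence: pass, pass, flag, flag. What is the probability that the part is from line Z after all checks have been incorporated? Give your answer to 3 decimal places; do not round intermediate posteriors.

0.268

After 'pass': normaliser = 0.35·0.2000 + 0.25·0.6000 + 0.4·0.2000; P(line X) ≈ 0.2333, P(line Y) ≈ 0.5000, P(line Z) ≈ 0.2667
After 'pass': normaliser = 0.35·0.2333 + 0.25·0.5000 + 0.4·0.2667; P(line X) ≈ 0.2606, P(line Y) ≈ 0.3989, P(line Z) ≈ 0.3404
After 'flag': normaliser = 0.65·0.2606 + 0.75·0.3989 + 0.6·0.3404; P(line X) ≈ 0.2518, P(line Y) ≈ 0.4447, P(line Z) ≈ 0.3036
After 'flag': normaliser = 0.65·0.2518 + 0.75·0.4447 + 0.6·0.3036; P(line X) ≈ 0.2409, P(line Y) ≈ 0.4910, P(line Z) ≈ 0.2681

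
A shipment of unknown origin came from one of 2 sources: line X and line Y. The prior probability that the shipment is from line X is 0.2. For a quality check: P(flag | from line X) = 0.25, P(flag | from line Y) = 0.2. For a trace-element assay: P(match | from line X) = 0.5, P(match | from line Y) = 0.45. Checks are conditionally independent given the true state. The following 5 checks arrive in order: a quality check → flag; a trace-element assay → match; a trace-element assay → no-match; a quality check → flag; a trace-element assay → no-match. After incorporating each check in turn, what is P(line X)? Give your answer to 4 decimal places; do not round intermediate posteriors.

0.2640

After a quality check='flag': P(line X) = 0.25·0.2000 / (0.25·0.2000 + 0.2·0.8000) ≈ 0.2381
After a trace-element assay='match': P(line X) = 0.5·0.2381 / (0.5·0.2381 + 0.45·0.7619) ≈ 0.2577
After a trace-element assay='no-match': P(line X) = 0.5·0.2577 / (0.5·0.2577 + 0.55·0.7423) ≈ 0.2399
After a quality check='flag': P(line X) = 0.25·0.2399 / (0.25·0.2399 + 0.2·0.7601) ≈ 0.2829
After a trace-element assay='no-match': P(line X) = 0.5·0.2829 / (0.5·0.2829 + 0.55·0.7171) ≈ 0.2640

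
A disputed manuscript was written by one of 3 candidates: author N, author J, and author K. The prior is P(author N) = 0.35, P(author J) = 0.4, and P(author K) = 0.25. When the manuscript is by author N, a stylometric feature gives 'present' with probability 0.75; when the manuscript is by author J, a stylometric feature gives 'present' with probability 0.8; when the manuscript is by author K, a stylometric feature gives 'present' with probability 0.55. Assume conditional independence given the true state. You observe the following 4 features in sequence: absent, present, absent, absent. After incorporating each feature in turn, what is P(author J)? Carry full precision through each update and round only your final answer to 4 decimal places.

0.1334

Each posterior becomes the prior for the next update.
After 'absent': normaliser = 0.25·0.3500 + 0.2·0.4000 + 0.45·0.2500; P(author N) ≈ 0.3125, P(author J) ≈ 0.2857, P(author K) ≈ 0.4018
After 'present': normaliser = 0.75·0.3125 + 0.8·0.2857 + 0.55·0.4018; P(author N) ≈ 0.3427, P(author J) ≈ 0.3342, P(author K) ≈ 0.3231
After 'absent': normaliser = 0.25·0.3427 + 0.2·0.3342 + 0.45·0.3231; P(author N) ≈ 0.2876, P(author J) ≈ 0.2244, P(author K) ≈ 0.4881
After 'absent': normaliser = 0.25·0.2876 + 0.2·0.2244 + 0.45·0.4881; P(author N) ≈ 0.2137, P(author J) ≈ 0.1334, P(author K) ≈ 0.6529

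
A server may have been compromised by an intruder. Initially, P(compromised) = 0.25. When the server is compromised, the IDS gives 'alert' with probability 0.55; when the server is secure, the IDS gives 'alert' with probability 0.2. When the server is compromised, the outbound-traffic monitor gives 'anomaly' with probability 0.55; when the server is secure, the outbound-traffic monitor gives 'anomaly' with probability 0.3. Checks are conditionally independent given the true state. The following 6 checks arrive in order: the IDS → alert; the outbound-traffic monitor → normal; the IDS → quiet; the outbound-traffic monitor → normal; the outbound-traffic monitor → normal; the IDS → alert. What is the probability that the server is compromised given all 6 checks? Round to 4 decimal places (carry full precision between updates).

0.2736

After the IDS='alert': P(compromised) = 0.55·0.2500 / (0.55·0.2500 + 0.2·0.7500) ≈ 0.4783
After the outbound-traffic monitor='normal': P(compromised) = 0.45·0.4783 / (0.45·0.4783 + 0.7·0.5217) ≈ 0.3708
After the IDS='quiet': P(compromised) = 0.45·0.3708 / (0.45·0.3708 + 0.8·0.6292) ≈ 0.2490
After the outbound-traffic monitor='normal': P(compromised) = 0.45·0.2490 / (0.45·0.2490 + 0.7·0.7510) ≈ 0.1757
After the outbound-traffic monitor='normal': P(compromised) = 0.45·0.1757 / (0.45·0.1757 + 0.7·0.8243) ≈ 0.1205
After the IDS='alert': P(compromised) = 0.55·0.1205 / (0.55·0.1205 + 0.2·0.8795) ≈ 0.2736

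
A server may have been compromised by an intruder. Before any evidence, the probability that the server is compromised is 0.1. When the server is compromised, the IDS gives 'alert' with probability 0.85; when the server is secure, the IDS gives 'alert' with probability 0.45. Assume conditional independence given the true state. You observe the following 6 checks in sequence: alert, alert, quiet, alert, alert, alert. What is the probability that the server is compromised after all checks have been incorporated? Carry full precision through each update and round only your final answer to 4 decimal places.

0.4215

After 'alert': P(compromised) = 0.85·0.1000 / (0.85·0.1000 + 0.45·0.9000) ≈ 0.1735
After 'alert': P(compromised) = 0.85·0.1735 / (0.85·0.1735 + 0.45·0.8265) ≈ 0.2839
After 'quiet': P(compromised) = 0.15·0.2839 / (0.15·0.2839 + 0.55·0.7161) ≈ 0.0976
After 'alert': P(compromised) = 0.85·0.0976 / (0.85·0.0976 + 0.45·0.9024) ≈ 0.1696
After 'alert': P(compromised) = 0.85·0.1696 / (0.85·0.1696 + 0.45·0.8304) ≈ 0.2784
After 'alert': P(compromised) = 0.85·0.2784 / (0.85·0.2784 + 0.45·0.7216) ≈ 0.4215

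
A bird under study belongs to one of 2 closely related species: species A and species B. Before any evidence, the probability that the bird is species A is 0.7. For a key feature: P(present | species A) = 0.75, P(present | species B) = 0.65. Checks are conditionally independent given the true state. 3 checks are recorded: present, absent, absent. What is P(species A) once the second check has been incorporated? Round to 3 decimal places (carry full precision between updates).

Each posterior becomes the prior for the next update.
After 'present': P(species A) = 0.75·0.7000 / (0.75·0.7000 + 0.65·0.3000) ≈ 0.7292
After 'absent': P(species A) = 0.25·0.7292 / (0.25·0.7292 + 0.35·0.2708) ≈ 0.6579

0.658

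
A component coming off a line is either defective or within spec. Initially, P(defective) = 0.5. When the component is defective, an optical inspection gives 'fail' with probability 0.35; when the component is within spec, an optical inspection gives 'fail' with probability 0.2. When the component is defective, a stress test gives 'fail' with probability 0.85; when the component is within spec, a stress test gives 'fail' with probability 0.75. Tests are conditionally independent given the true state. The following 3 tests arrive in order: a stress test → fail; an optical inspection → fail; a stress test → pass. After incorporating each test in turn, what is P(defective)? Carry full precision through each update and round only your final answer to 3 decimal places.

0.543

Apply Bayes' rule sequentially, carrying P(defective) forward.
After a stress test='fail': P(defective) = 0.85·0.5000 / (0.85·0.5000 + 0.75·0.5000) ≈ 0.5312
After an optical inspection='fail': P(defective) = 0.35·0.5312 / (0.35·0.5312 + 0.2·0.4688) ≈ 0.6648
After a stress test='pass': P(defective) = 0.15·0.6648 / (0.15·0.6648 + 0.25·0.3352) ≈ 0.5434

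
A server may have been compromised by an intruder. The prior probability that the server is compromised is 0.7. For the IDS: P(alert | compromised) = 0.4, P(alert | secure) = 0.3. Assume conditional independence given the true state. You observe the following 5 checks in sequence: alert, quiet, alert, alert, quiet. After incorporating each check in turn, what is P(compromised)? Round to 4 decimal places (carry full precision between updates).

Each posterior becomes the prior for the next update.
After 'alert': P(compromised) = 0.4·0.7000 / (0.4·0.7000 + 0.3·0.3000) ≈ 0.7568
After 'quiet': P(compromised) = 0.6·0.7568 / (0.6·0.7568 + 0.7·0.2432) ≈ 0.7273
After 'alert': P(compromised) = 0.4·0.7273 / (0.4·0.7273 + 0.3·0.2727) ≈ 0.7805
After 'alert': P(compromised) = 0.4·0.7805 / (0.4·0.7805 + 0.3·0.2195) ≈ 0.8258
After 'quiet': P(compromised) = 0.6·0.8258 / (0.6·0.8258 + 0.7·0.1742) ≈ 0.8025

0.8025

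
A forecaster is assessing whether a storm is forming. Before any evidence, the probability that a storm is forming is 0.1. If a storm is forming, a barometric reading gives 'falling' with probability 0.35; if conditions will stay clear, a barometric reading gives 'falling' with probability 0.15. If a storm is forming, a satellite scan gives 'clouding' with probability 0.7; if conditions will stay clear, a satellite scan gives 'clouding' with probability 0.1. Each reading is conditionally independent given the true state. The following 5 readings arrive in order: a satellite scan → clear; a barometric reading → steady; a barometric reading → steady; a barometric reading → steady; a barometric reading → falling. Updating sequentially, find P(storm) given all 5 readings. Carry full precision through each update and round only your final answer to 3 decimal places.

After a satellite scan='clear': P(storm) = 0.3·0.1000 / (0.3·0.1000 + 0.9·0.9000) ≈ 0.0357
After a barometric reading='steady': P(storm) = 0.65·0.0357 / (0.65·0.0357 + 0.85·0.9643) ≈ 0.0275
After a barometric reading='steady': P(storm) = 0.65·0.0275 / (0.65·0.0275 + 0.85·0.9725) ≈ 0.0212
After a barometric reading='steady': P(storm) = 0.65·0.0212 / (0.65·0.0212 + 0.85·0.9788) ≈ 0.0163
After a barometric reading='falling': P(storm) = 0.35·0.0163 / (0.35·0.0163 + 0.15·0.9837) ≈ 0.0372

0.037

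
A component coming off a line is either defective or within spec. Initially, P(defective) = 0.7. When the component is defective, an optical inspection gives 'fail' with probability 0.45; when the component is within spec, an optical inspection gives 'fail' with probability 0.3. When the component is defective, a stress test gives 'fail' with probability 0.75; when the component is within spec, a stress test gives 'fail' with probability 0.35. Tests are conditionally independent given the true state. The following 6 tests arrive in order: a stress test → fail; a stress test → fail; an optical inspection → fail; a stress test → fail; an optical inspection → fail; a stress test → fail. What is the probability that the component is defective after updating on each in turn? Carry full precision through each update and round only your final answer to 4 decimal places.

After a stress test='fail': P(defective) = 0.75·0.7000 / (0.75·0.7000 + 0.35·0.3000) ≈ 0.8333
After a stress test='fail': P(defective) = 0.75·0.8333 / (0.75·0.8333 + 0.35·0.1667) ≈ 0.9146
After an optical inspection='fail': P(defective) = 0.45·0.9146 / (0.45·0.9146 + 0.3·0.0854) ≈ 0.9414
After a stress test='fail': P(defective) = 0.75·0.9414 / (0.75·0.9414 + 0.35·0.0586) ≈ 0.9718
After an optical inspection='fail': P(defective) = 0.45·0.9718 / (0.45·0.9718 + 0.3·0.0282) ≈ 0.9810
After a stress test='fail': P(defective) = 0.75·0.9810 / (0.75·0.9810 + 0.35·0.0190) ≈ 0.9910

0.9910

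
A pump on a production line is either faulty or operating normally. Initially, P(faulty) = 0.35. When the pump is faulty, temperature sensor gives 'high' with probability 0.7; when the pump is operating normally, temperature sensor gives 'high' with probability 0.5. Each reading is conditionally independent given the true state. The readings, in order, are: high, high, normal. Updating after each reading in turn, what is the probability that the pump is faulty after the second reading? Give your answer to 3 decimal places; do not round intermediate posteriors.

0.513

After 'high': P(faulty) = 0.7·0.3500 / (0.7·0.3500 + 0.5·0.6500) ≈ 0.4298
After 'high': P(faulty) = 0.7·0.4298 / (0.7·0.4298 + 0.5·0.5702) ≈ 0.5135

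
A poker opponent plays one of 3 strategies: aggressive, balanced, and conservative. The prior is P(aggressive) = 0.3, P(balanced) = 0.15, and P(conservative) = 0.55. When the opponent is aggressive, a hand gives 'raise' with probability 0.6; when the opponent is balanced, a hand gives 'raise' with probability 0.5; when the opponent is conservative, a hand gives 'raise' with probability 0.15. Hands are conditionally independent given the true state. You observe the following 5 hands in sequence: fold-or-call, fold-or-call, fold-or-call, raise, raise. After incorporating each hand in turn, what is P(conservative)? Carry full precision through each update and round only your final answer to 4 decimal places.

Apply Bayes' rule sequentially, carrying P(conservative) forward.
After 'fold-or-call': normaliser = 0.4·0.3000 + 0.5·0.1500 + 0.85·0.5500; P(aggressive) ≈ 0.1811, P(balanced) ≈ 0.1132, P(conservative) ≈ 0.7057
After 'fold-or-call': normaliser = 0.4·0.1811 + 0.5·0.1132 + 0.85·0.7057; P(aggressive) ≈ 0.0994, P(balanced) ≈ 0.0777, P(conservative) ≈ 0.8229
After 'fold-or-call': normaliser = 0.4·0.0994 + 0.5·0.0777 + 0.85·0.8229; P(aggressive) ≈ 0.0511, P(balanced) ≈ 0.0499, P(conservative) ≈ 0.8990
After 'raise': normaliser = 0.6·0.0511 + 0.5·0.0499 + 0.15·0.8990; P(aggressive) ≈ 0.1610, P(balanced) ≈ 0.1310, P(conservative) ≈ 0.7080
After 'raise': normaliser = 0.6·0.1610 + 0.5·0.1310 + 0.15·0.7080; P(aggressive) ≈ 0.3600, P(balanced) ≈ 0.2441, P(conservative) ≈ 0.3958

0.3958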